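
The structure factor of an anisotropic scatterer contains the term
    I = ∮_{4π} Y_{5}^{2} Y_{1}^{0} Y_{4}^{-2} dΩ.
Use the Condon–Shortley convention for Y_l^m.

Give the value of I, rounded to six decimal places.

m-sum 0 ✓  L=10 even ✓  4≤4≤6 ✓
Π(2lᵢ+1) = 11×3×9 = 297
triangle coeff Δ(5,1,4) = 1/495
Σ_t [1,1]: t=1:−1/576 = -1/576
(3j)²=5/99 [(5 1 4; 0 0 0)], sign=-1
Σ_t [1,1]: t=1:−1/1440 = -1/1440
(3j)²=7/165 [(5 1 4; 2 0 -2)], sign=-1
⇒ 4πI² = 7/11
I = (+1)√(7/11/(4π)) = 0.22503380

0.225034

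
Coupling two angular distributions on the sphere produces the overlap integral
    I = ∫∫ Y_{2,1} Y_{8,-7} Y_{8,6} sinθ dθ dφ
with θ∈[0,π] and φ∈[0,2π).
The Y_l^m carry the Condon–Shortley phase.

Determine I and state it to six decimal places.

Checks pass: Σm=0; 18 even; l₃=8∈[6,10].
(2·2+1)(2·8+1)(2·8+1) = 1445
Δ: 2! 2! 14! / 19! → 1/348840
sum: t=0:+1/116121600 t=1:−1/25401600 t=2:+1/116121600 = -1/45158400
3j²(2 8 8; 0 0 0) = Δ·Π!·Σ² = 24/1615  (sign -1)
sum: t=0:+1/12454041600 t=1:−1/174356582400 = 1/13412044800
3j²(2 8 8; 1 -7 6) = Δ·Π!·Σ² = 169/7752  (sign +1)
combine: 4πI² = 1445·24/1615·169/7752 = 169/361
take √, sign -1: I = -0.19301223

-0.193012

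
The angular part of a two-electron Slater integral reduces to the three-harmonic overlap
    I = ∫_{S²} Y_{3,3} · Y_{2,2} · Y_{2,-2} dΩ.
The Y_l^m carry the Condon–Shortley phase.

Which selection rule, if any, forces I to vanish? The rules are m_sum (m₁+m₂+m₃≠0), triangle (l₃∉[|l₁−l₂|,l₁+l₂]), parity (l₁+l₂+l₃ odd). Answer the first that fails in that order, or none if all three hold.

m_sum

Σmᵢ = 3  ✗
l₃∈[|l₁−l₂|,l₁+l₂]=[1,5], have l₃=2
Σlᵢ = 7 ⇒ odd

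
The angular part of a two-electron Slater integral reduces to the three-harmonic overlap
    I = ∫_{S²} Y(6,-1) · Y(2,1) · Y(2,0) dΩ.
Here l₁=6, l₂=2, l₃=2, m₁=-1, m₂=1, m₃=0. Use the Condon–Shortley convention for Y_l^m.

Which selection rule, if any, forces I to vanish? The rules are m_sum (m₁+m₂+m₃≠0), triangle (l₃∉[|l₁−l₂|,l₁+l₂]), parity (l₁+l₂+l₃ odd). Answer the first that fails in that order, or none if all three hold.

azimuthal sum: -1 + 1 + 0 = 0  ✓
4 ≤ 2 ≤ 8 (triangle on l)  ✗
L = 6 + 2 + 2 = 10 (even)

triangle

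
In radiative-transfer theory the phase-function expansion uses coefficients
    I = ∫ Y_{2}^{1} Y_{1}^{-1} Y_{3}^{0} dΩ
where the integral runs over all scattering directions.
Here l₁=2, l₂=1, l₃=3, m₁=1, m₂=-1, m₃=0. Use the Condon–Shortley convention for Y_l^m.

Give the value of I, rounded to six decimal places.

m-sum 0 ✓  L=6 even ✓  1≤3≤3 ✓
Π(2lᵢ+1) = 5×3×7 = 105
triangle coeff Δ(2,1,3) = 1/105
Σ_t [0,0]: t=0:+1/4 = 1/4
(3j)²=3/35 [(2 1 3; 0 0 0)], sign=-1
Σ_t [0,0]: t=0:+1/12 = 1/12
(3j)²=1/35 [(2 1 3; 1 -1 0)], sign=-1
⇒ 4πI² = 9/35
I = (+1)√(9/35/(4π)) = 0.14304817

0.143048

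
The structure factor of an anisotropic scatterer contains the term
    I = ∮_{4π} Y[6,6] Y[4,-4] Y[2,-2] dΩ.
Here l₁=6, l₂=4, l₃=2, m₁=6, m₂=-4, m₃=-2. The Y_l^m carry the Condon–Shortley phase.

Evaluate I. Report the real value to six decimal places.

Checks pass: Σm=0; 12 even; l₃=2∈[2,10].
(2·6+1)(2·4+1)(2·2+1) = 585
Δ: 8! 4! 0! / 13! → 1/6435
sum: t=4:+1/2304 = 1/2304
3j²(6 4 2; 0 0 0) = Δ·Π!·Σ² = 5/143  (sign +1)
sum: t=0:+1/967680 = 1/967680
3j²(6 4 2; 6 -4 -2) = Δ·Π!·Σ² = 1/13  (sign +1)
combine: 4πI² = 585·5/143·1/13 = 225/143
take √, sign +1: I = 0.35384927

0.353849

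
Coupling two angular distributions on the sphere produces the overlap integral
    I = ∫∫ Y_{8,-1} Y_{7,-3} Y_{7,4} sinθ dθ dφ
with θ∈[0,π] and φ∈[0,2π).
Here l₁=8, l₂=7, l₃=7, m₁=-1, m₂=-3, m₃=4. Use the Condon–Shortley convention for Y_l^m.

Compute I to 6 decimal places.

-0.110152

m-sum 0 ✓  L=22 even ✓  1≤7≤15 ✓
Π(2lᵢ+1) = 17×15×15 = 3825
triangle coeff Δ(8,7,7) = 1/22086194130
Σ_t [1,7]: t=1:−1/18289152000 t=2:+1/248832000 t=3:−1/24883200 t=4:+1/11943936 t=5:−1/24883200 t=6:+1/248832000 t=7:−1/18289152000 = 11/975421440
(3j)²=1750/289731 [(8 7 7; 0 0 0)], sign=-1
Σ_t [1,4]: t=1:−1/7315660800 t=2:+1/348364800 t=3:−1/124416000 t=4:+1/298598400 = -143/73156608000
(3j)²=1716/260015 [(8 7 7; -1 -3 4)], sign=+1
⇒ 4πI² = 495000/3246473
I = (-1)√(495000/3246473/(4π)) = -0.11015184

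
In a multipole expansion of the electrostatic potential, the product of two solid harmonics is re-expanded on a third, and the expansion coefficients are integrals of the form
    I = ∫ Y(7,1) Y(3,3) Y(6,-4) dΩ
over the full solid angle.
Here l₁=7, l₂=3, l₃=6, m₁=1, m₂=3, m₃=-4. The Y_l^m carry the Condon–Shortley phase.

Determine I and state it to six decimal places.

0.086279

Rules hold: Σm=0, L=16 even, 4≤6≤10.
N = 15·7·13 = 1365
Δ = 4!·10!·2!/17! = 1/2042040
Racah Σ t=1..3: t=1:−1/207360 t=2:+1/57600 t=3:−1/207360 = 1/129600
⇒ 3j(7 3 6; 0 0 0)² = 168/12155, sgn +1
Racah Σ t=4..4: t=4:+1/3870720 = 1/3870720
⇒ 3j(7 3 6; 1 3 -4)² = 675/136136, sgn +1
4πI² = N·(3j₀)²·(3jₘ)² = 42525/454597
I = +1·√(0.0935444/4π) = 0.08627877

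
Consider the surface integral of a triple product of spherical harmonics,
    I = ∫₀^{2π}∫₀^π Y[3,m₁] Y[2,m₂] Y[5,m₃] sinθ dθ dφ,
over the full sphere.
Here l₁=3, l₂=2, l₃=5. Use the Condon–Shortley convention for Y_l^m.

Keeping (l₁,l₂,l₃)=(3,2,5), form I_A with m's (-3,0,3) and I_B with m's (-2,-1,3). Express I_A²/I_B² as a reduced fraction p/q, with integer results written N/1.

l's match ⇒ only the (l;m) 3-j factors differ between A and B.
A: triangle coeff Δ(3,2,5) = 1/2310; Σ_t [0,0]: t=0:+1/2880 = 1/2880; (3j)²=2/165 [(3 2 5; -3 0 3)], sign=+1
B: triangle coeff Δ(3,2,5) = 1/2310; Σ_t [0,0]: t=0:+1/720 = 1/720; (3j)²=8/165 [(3 2 5; -2 -1 3)], sign=+1
I_A²/I_B² = (2/165)/(8/165) = 1/4

1/4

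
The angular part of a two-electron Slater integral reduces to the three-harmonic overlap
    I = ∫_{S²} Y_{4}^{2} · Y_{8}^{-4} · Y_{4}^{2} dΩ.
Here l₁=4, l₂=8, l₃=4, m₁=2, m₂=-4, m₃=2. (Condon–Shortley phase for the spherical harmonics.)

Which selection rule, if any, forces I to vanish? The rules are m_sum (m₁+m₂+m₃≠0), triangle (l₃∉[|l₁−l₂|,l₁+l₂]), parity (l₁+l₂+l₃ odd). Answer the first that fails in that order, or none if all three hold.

none

m₁+m₂+m₃ = 2 − 4 + 2 = 0  ✓
triangle: |4−8|=4 ≤ l₃=4 ≤ 4+8=12  ✓
parity: l₁+l₂+l₃ = 16 is even  ✓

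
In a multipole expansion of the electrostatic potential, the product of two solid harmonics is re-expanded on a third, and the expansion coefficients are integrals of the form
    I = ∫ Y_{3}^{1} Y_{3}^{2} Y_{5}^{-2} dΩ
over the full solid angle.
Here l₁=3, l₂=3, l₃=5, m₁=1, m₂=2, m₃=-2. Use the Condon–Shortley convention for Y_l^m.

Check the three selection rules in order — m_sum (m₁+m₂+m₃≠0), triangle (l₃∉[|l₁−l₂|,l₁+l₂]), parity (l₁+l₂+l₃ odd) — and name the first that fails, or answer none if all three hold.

m_sum

m₁+m₂+m₃ = 1 + 2 − 2 = 1  ✗
triangle: |3−3|=0 ≤ l₃=5 ≤ 3+3=6
parity: l₁+l₂+l₃ = 11 is odd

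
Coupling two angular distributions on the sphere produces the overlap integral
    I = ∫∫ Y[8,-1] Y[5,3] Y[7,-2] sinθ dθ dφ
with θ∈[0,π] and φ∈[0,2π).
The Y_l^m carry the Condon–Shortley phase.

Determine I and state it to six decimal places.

0.031890

m-sum 0 ✓  L=20 even ✓  3≤7≤13 ✓
Π(2lᵢ+1) = 17×11×15 = 2805
triangle coeff Δ(8,5,7) = 1/814773960
Σ_t [1,5]: t=1:−1/87091200 t=2:+1/4976640 t=3:−1/2073600 t=4:+1/4976640 t=5:−1/87091200 = -1/9676800
(3j)²=360/46189 [(8 5 7; 0 0 0)], sign=+1
Σ_t [4,6]: t=4:+1/16588800 t=5:−1/12441600 t=6:+1/87091200 = -1/116121600
(3j)²=27/46189 [(8 5 7; -1 3 -2)], sign=+1
⇒ 4πI² = 145800/11408683
I = (+1)√(145800/11408683/(4π)) = 0.03189011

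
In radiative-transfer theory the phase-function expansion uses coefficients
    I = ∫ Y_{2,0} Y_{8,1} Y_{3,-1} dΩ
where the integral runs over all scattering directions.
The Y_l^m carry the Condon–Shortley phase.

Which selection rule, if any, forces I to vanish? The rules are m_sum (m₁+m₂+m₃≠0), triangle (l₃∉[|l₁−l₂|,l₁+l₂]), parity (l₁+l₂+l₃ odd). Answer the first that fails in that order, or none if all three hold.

m₁+m₂+m₃ = 0 + 1 − 1 = 0  ✓
triangle: |2−8|=6 ≤ l₃=3 ≤ 2+8=10  ✗
parity: l₁+l₂+l₃ = 13 is odd

triangle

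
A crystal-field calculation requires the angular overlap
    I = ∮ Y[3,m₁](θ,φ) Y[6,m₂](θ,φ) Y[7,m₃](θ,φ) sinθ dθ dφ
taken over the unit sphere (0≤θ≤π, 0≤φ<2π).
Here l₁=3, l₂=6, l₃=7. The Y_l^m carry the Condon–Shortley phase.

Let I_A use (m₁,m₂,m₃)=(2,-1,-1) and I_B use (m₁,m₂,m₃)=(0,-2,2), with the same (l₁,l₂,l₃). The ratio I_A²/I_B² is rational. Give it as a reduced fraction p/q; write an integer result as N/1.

49/18

l's match ⇒ only the (l;m) 3-j factors differ between A and B.
A: triangle coeff Δ(3,6,7) = 1/2042040; Σ_t [0,1]: t=0:+1/172800 t=1:−1/414720 = 7/2073600; (3j)²=343/29172 [(3 6 7; 2 -1 -1)], sign=+1
B: triangle coeff Δ(3,6,7) = 1/2042040; Σ_t [0,2]: t=0:+1/207360 t=1:−1/120960 t=2:+1/967680 = -1/414720; (3j)²=21/4862 [(3 6 7; 0 -2 2)], sign=+1
I_A²/I_B² = (343/29172)/(21/4862) = 49/18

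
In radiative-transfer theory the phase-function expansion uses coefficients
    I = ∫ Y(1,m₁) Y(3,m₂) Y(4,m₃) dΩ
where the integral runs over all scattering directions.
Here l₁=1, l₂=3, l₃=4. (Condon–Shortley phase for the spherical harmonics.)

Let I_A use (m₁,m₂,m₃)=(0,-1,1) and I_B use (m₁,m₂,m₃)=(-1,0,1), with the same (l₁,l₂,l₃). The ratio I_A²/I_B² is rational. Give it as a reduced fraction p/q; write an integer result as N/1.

Shared (l₁,l₂,l₃)=(1,3,4): N and (l;000)² cancel in I_A²/I_B².
A: Δ = 0!·2!·6!/9! = 1/252; Racah Σ t=0..0: t=0:+1/48 = 1/48; ⇒ 3j(1 3 4; 0 -1 1)² = 5/84, sgn -1
B: Δ = 0!·2!·6!/9! = 1/252; Racah Σ t=0..0: t=0:+1/72 = 1/72; ⇒ 3j(1 3 4; -1 0 1)² = 5/126, sgn -1
I_A²/I_B² = (5/84)/(5/126) = 3/2

3/2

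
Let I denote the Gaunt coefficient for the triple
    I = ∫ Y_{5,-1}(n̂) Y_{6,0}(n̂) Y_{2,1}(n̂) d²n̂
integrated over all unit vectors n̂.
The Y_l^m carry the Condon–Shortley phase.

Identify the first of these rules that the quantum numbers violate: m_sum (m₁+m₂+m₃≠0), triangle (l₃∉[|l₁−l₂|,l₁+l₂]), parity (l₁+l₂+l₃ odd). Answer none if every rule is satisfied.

parity

m₁+m₂+m₃ = -1 + 0 + 1 = 0  ✓
triangle: |5−6|=1 ≤ l₃=2 ≤ 5+6=11  ✓
parity: l₁+l₂+l₃ = 13 is odd  ✗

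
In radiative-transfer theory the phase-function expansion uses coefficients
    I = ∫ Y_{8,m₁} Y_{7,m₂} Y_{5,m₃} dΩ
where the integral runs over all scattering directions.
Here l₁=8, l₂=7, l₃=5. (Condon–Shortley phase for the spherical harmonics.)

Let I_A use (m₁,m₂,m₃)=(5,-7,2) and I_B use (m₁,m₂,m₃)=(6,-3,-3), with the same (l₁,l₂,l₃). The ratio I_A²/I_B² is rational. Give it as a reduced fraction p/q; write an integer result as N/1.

143/9

Shared (l₁,l₂,l₃)=(8,7,5): N and (l;000)² cancel in I_A²/I_B².
A: Δ = 10!·6!·4!/21! = 1/814773960; Racah Σ t=0..0: t=0:+1/3135283200 = 1/3135283200; ⇒ 3j(8 7 5; 5 -7 2)² = 143/11628, sgn -1
B: Δ = 10!·6!·4!/21! = 1/814773960; Racah Σ t=0..2: t=0:+1/4180377600 t=1:−1/261273600 t=2:+1/232243200 = 1/1393459200; ⇒ 3j(8 7 5; 6 -3 -3)² = 1/1292, sgn +1
I_A²/I_B² = (143/11628)/(1/1292) = 143/9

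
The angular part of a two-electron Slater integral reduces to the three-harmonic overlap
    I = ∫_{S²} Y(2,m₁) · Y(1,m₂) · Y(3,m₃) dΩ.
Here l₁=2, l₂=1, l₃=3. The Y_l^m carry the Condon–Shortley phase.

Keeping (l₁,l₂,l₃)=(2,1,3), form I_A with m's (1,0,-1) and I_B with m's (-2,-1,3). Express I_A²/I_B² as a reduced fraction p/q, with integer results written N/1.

8/15

Same 2,1,3: normalisation and zero-m 3j drop out of the ratio.
A: Δ: 0! 4! 2! / 7! → 1/105; sum: t=0:+1/6 = 1/6; 3j²(2 1 3; 1 0 -1) = Δ·Π!·Σ² = 8/105  (sign +1)
B: Δ: 0! 4! 2! / 7! → 1/105; sum: t=0:+1/48 = 1/48; 3j²(2 1 3; -2 -1 3) = Δ·Π!·Σ² = 1/7  (sign +1)
I_A²/I_B² = (8/105)/(1/7) = 8/15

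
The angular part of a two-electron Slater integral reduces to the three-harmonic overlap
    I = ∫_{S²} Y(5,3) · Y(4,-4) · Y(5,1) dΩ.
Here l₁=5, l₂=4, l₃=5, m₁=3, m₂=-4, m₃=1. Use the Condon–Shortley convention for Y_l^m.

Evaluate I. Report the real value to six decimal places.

Rules hold: Σm=0, L=14 even, 1≤5≤9.
N = 11·9·11 = 1089
Δ = 4!·6!·4!/15! = 1/3153150
Racah Σ t=0..4: t=0:+1/69120 t=1:−1/1728 t=2:+1/576 t=3:−1/1728 t=4:+1/69120 = 7/11520
⇒ 3j(5 4 5; 0 0 0)² = 2/143, sgn -1
Racah Σ t=0..0: t=0:+1/27648 = 1/27648
⇒ 3j(5 4 5; 3 -4 1)² = 10/429, sgn +1
4πI² = N·(3j₀)²·(3jₘ)² = 60/169
I = -1·√(0.35503/4π) = -0.16808437

-0.168084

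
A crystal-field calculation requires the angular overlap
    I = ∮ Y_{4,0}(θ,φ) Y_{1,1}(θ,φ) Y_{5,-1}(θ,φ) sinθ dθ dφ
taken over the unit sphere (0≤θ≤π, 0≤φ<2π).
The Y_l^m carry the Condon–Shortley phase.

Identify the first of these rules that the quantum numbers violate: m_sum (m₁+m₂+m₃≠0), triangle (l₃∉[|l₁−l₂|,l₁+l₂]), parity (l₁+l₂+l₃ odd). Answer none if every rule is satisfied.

none

m₁+m₂+m₃ = 0 + 1 − 1 = 0  ✓
triangle: |4−1|=3 ≤ l₃=5 ≤ 4+1=5  ✓
parity: l₁+l₂+l₃ = 10 is even  ✓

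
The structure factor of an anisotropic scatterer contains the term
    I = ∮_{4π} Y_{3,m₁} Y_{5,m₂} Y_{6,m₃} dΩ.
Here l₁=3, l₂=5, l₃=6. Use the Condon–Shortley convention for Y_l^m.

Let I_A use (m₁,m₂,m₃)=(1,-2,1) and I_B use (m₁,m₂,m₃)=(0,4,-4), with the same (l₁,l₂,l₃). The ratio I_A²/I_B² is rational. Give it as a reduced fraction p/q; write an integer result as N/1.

1/3

l's match ⇒ only the (l;m) 3-j factors differ between A and B.
A: triangle coeff Δ(3,5,6) = 1/675675; Σ_t [0,2]: t=0:+1/5760 t=1:−1/8640 t=2:+1/241920 = 1/16128; (3j)²=5/1001 [(3 5 6; 1 -2 1)], sign=-1
B: triangle coeff Δ(3,5,6) = 1/675675; Σ_t [1,2]: t=1:−1/161280 t=2:+1/60480 = 1/96768; (3j)²=15/1001 [(3 5 6; 0 4 -4)], sign=+1
I_A²/I_B² = (5/1001)/(15/1001) = 1/3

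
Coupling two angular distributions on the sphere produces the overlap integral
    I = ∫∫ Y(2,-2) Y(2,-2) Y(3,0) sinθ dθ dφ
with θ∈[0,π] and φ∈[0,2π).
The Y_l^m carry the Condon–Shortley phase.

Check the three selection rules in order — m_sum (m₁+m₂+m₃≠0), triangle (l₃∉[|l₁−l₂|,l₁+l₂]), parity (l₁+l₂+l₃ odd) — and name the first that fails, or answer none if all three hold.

m_sum

m₁+m₂+m₃ = -2 − 2 + 0 = -4  ✗
triangle: |2−2|=0 ≤ l₃=3 ≤ 2+2=4
parity: l₁+l₂+l₃ = 7 is odd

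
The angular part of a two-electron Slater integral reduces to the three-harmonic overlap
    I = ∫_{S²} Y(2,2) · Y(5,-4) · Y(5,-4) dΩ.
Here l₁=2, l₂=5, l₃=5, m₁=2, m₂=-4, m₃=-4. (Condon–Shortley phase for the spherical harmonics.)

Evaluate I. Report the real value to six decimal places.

Σmᵢ = -6 ≠ 0, so the φ-integral vanishes; I = 0

0.000000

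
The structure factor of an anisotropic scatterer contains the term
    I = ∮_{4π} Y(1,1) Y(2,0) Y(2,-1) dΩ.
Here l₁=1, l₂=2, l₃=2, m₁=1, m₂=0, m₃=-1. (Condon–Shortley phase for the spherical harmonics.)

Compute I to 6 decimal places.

l₁+l₂+l₃=5 is odd: 3j(l;000)=0 ⇒ I=0

0.000000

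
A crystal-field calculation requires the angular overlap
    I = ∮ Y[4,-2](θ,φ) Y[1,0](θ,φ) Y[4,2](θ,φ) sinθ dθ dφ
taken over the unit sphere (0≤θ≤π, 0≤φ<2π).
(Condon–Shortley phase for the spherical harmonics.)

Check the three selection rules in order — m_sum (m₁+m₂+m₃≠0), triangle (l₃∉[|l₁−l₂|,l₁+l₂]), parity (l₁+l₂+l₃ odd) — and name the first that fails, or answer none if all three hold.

azimuthal sum: -2 + 0 + 2 = 0  ✓
3 ≤ 4 ≤ 5 (triangle on l)  ✓
L = 4 + 1 + 4 = 9 (odd)  ✗

parity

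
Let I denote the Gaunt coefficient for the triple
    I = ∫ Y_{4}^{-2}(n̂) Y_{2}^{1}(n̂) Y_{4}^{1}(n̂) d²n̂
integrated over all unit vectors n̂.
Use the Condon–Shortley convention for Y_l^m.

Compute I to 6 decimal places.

Rules hold: Σm=0, L=10 even, 2≤4≤6.
N = 9·5·9 = 405
Δ = 2!·6!·2!/11! = 1/13860
Racah Σ t=0..2: t=0:+1/192 t=1:−1/36 t=2:+1/192 = -5/288
⇒ 3j(4 2 4; 0 0 0)² = 20/693, sgn -1
Racah Σ t=1..2: t=1:−1/240 t=2:+1/96 = 1/160
⇒ 3j(4 2 4; -2 1 1)² = 27/1540, sgn -1
4πI² = N·(3j₀)²·(3jₘ)² = 1215/5929
I = +1·√(0.204925/4π) = 0.12770047

0.127700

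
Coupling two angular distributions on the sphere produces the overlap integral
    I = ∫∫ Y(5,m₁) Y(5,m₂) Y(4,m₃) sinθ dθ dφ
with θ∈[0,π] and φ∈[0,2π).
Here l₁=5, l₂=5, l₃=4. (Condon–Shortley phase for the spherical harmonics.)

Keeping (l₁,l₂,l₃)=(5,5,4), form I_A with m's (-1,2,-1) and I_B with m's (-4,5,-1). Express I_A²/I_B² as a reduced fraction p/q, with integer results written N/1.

Shared (l₁,l₂,l₃)=(5,5,4): N and (l;000)² cancel in I_A²/I_B².
A: Δ = 6!·4!·4!/15! = 1/3153150; Racah Σ t=3..6: t=3:−1/5184 t=4:+1/1152 t=5:−1/2880 t=6:+1/103680 = 7/20736; ⇒ 3j(5 5 4; -1 2 -1)² = 35/2574, sgn -1
B: Δ = 6!·4!·4!/15! = 1/3153150; Racah Σ t=6..6: t=6:+1/103680 = 1/103680; ⇒ 3j(5 5 4; -4 5 -1)² = 4/143, sgn -1
I_A²/I_B² = (35/2574)/(4/143) = 35/72

35/72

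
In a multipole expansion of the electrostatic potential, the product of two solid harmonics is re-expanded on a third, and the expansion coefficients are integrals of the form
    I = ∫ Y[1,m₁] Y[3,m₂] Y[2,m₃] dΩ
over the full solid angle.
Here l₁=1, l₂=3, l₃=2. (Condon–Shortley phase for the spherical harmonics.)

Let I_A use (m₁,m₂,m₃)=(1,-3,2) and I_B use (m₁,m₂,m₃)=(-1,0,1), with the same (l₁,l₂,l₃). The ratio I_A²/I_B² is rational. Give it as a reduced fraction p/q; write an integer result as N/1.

Shared (l₁,l₂,l₃)=(1,3,2): N and (l;000)² cancel in I_A²/I_B².
A: Δ = 2!·0!·4!/7! = 1/105; Racah Σ t=0..0: t=0:+1/48 = 1/48; ⇒ 3j(1 3 2; 1 -3 2)² = 1/7, sgn +1
B: Δ = 2!·0!·4!/7! = 1/105; Racah Σ t=2..2: t=2:+1/12 = 1/12; ⇒ 3j(1 3 2; -1 0 1)² = 1/35, sgn -1
I_A²/I_B² = (1/7)/(1/35) = 5/1

5/1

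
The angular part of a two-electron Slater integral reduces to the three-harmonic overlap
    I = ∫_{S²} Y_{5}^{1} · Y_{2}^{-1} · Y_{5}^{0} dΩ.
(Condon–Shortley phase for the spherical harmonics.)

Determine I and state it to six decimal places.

-0.036166

Rules hold: Σm=0, L=12 even, 3≤5≤7.
N = 11·5·11 = 605
Δ = 2!·8!·2!/13! = 1/38610
Racah Σ t=0..2: t=0:+1/2880 t=1:−1/576 t=2:+1/2880 = -1/960
⇒ 3j(5 2 5; 0 0 0)² = 10/429, sgn +1
Racah Σ t=0..1: t=0:+1/1152 t=1:−1/1440 = 1/5760
⇒ 3j(5 2 5; 1 -1 0)² = 1/858, sgn -1
4πI² = N·(3j₀)²·(3jₘ)² = 25/1521
I = -1·√(0.0164366/4π) = -0.03616600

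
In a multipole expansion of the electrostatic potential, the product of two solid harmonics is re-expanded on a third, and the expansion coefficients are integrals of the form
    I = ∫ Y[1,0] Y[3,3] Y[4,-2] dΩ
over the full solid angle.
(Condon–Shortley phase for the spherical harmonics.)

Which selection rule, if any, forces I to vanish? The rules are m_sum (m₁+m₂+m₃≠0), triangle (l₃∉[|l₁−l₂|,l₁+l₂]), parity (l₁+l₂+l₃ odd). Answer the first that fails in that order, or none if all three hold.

m_sum

azimuthal sum: 0 + 3 − 2 = 1  ✗
2 ≤ 4 ≤ 4 (triangle on l)
L = 1 + 3 + 4 = 8 (even)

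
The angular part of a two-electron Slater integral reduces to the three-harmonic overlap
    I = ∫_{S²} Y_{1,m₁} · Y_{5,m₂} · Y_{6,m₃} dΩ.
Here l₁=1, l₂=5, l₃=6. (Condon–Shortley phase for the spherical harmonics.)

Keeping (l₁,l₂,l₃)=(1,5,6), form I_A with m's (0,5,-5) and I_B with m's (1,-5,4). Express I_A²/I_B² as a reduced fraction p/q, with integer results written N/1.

11/1

Shared (l₁,l₂,l₃)=(1,5,6): N and (l;000)² cancel in I_A²/I_B².
A: Δ = 0!·2!·10!/13! = 1/858; Racah Σ t=0..0: t=0:+1/3628800 = 1/3628800; ⇒ 3j(1 5 6; 0 5 -5)² = 1/78, sgn -1
B: Δ = 0!·2!·10!/13! = 1/858; Racah Σ t=0..0: t=0:+1/7257600 = 1/7257600; ⇒ 3j(1 5 6; 1 -5 4)² = 1/858, sgn +1
I_A²/I_B² = (1/78)/(1/858) = 11/1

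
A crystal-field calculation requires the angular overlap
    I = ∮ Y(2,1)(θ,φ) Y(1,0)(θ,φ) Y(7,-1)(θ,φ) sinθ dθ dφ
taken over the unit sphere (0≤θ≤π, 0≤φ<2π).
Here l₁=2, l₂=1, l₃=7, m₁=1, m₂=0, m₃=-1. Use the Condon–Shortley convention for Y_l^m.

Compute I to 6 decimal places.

0.000000

|2−1|≤7≤2+1 violated ⇒ I = 0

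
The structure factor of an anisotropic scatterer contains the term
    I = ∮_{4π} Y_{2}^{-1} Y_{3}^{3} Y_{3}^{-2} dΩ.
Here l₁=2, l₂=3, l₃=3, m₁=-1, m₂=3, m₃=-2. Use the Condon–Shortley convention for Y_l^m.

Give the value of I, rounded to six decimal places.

Checks pass: Σm=0; 8 even; l₃=3∈[1,5].
(2·2+1)(2·3+1)(2·3+1) = 245
Δ: 2! 2! 4! / 9! → 1/3780
sum: t=0:+1/24 t=1:−1/4 t=2:+1/24 = -1/6
3j²(2 3 3; 0 0 0) = Δ·Π!·Σ² = 4/105  (sign +1)
sum: t=2:+1/48 = 1/48
3j²(2 3 3; -1 3 -2) = Δ·Π!·Σ² = 5/84  (sign -1)
combine: 4πI² = 245·4/105·5/84 = 5/9
take √, sign -1: I = -0.21026104

-0.210261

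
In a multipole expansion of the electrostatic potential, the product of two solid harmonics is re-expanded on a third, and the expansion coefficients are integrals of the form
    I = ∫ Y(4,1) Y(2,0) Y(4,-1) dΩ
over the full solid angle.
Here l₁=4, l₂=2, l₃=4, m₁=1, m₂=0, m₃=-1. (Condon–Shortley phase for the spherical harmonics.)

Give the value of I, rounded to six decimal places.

-0.139264

Rules hold: Σm=0, L=10 even, 2≤4≤6.
N = 9·5·9 = 405
Δ = 2!·6!·2!/11! = 1/13860
Racah Σ t=0..2: t=0:+1/192 t=1:−1/36 t=2:+1/192 = -5/288
⇒ 3j(4 2 4; 0 0 0)² = 20/693, sgn -1
Racah Σ t=0..2: t=0:+1/144 t=1:−1/48 t=2:+1/480 = -17/1440
⇒ 3j(4 2 4; 1 0 -1)² = 289/13860, sgn +1
4πI² = N·(3j₀)²·(3jₘ)² = 1445/5929
I = -1·√(0.243717/4π) = -0.13926381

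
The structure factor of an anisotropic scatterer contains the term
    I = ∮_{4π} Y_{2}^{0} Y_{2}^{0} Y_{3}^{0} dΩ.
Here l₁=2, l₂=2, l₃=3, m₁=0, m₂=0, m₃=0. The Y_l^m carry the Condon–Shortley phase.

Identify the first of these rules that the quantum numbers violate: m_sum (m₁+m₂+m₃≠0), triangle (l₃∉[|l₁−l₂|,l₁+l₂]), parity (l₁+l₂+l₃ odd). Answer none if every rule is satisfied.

Σmᵢ = 0  ✓
l₃∈[|l₁−l₂|,l₁+l₂]=[0,4], have l₃=3  ✓
Σlᵢ = 7 ⇒ odd  ✗

parity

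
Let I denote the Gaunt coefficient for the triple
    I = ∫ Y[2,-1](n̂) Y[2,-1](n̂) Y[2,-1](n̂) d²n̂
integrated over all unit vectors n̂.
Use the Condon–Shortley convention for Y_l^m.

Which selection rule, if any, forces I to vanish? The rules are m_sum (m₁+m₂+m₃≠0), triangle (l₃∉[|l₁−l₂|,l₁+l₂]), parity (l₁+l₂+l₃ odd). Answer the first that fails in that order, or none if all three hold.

azimuthal sum: -1 − 1 − 1 = -3  ✗
0 ≤ 2 ≤ 4 (triangle on l)
L = 2 + 2 + 2 = 6 (even)

m_sum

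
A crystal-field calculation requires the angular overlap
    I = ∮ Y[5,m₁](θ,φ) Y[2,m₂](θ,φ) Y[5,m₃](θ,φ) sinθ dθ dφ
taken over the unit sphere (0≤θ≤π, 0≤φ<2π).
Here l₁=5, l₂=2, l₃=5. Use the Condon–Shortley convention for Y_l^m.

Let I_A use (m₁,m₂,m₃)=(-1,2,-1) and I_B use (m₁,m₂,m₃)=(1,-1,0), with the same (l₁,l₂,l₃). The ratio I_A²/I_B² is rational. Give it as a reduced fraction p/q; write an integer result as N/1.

Shared (l₁,l₂,l₃)=(5,2,5): N and (l;000)² cancel in I_A²/I_B².
A: Δ = 2!·8!·2!/13! = 1/38610; Racah Σ t=2..2: t=2:+1/2304 = 1/2304; ⇒ 3j(5 2 5; -1 2 -1)² = 5/143, sgn +1
B: Δ = 2!·8!·2!/13! = 1/38610; Racah Σ t=0..1: t=0:+1/1152 t=1:−1/1440 = 1/5760; ⇒ 3j(5 2 5; 1 -1 0)² = 1/858, sgn -1
I_A²/I_B² = (5/143)/(1/858) = 30/1

30/1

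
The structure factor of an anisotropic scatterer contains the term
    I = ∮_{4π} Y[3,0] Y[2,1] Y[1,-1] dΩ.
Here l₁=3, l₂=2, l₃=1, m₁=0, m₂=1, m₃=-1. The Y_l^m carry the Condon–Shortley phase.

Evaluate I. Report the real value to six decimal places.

0.143048

Rules hold: Σm=0, L=6 even, 1≤1≤5.
N = 7·5·3 = 105
Δ = 4!·2!·0!/7! = 1/105
Racah Σ t=2..2: t=2:+1/4 = 1/4
⇒ 3j(3 2 1; 0 0 0)² = 3/35, sgn -1
Racah Σ t=3..3: t=3:−1/12 = -1/12
⇒ 3j(3 2 1; 0 1 -1)² = 1/35, sgn -1
4πI² = N·(3j₀)²·(3jₘ)² = 9/35
I = +1·√(0.257143/4π) = 0.14304817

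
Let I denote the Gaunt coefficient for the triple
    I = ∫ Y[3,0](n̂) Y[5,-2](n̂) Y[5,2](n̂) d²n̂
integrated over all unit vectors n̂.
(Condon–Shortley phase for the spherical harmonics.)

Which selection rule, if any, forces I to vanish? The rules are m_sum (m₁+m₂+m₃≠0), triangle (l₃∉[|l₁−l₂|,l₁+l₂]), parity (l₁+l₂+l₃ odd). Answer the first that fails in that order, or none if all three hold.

m₁+m₂+m₃ = 0 − 2 + 2 = 0  ✓
triangle: |3−5|=2 ≤ l₃=5 ≤ 3+5=8  ✓
parity: l₁+l₂+l₃ = 13 is odd  ✗

parity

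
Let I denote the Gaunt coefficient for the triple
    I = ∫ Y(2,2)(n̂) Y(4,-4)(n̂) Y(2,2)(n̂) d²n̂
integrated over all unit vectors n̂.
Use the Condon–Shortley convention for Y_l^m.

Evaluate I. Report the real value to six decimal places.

Rules hold: Σm=0, L=8 even, 2≤2≤6.
N = 5·9·5 = 225
Δ = 4!·0!·4!/9! = 1/630
Racah Σ t=2..2: t=2:+1/16 = 1/16
⇒ 3j(2 4 2; 0 0 0)² = 2/35, sgn +1
Racah Σ t=0..0: t=0:+1/576 = 1/576
⇒ 3j(2 4 2; 2 -4 2)² = 1/9, sgn +1
4πI² = N·(3j₀)²·(3jₘ)² = 10/7
I = +1·√(1.42857/4π) = 0.33716777

0.337168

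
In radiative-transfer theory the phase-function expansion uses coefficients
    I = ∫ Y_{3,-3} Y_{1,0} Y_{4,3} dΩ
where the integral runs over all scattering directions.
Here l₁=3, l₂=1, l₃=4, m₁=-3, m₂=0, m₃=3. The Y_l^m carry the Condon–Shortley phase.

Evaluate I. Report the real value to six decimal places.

Rules hold: Σm=0, L=8 even, 2≤4≤4.
N = 7·3·9 = 189
Δ = 0!·6!·2!/9! = 1/252
Racah Σ t=0..0: t=0:+1/36 = 1/36
⇒ 3j(3 1 4; 0 0 0)² = 4/63, sgn +1
Racah Σ t=0..0: t=0:+1/720 = 1/720
⇒ 3j(3 1 4; -3 0 3)² = 1/36, sgn -1
4πI² = N·(3j₀)²·(3jₘ)² = 1/3
I = -1·√(0.333333/4π) = -0.16286750

-0.162868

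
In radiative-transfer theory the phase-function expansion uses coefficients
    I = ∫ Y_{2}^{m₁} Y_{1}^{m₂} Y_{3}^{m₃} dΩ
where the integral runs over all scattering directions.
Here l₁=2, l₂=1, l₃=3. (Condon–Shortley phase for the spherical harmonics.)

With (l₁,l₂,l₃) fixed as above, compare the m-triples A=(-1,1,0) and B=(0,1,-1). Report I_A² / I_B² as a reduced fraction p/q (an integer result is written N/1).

Same 2,1,3: normalisation and zero-m 3j drop out of the ratio.
A: Δ: 0! 4! 2! / 7! → 1/105; sum: t=0:+1/12 = 1/12; 3j²(2 1 3; -1 1 0) = Δ·Π!·Σ² = 1/35  (sign -1)
B: Δ: 0! 4! 2! / 7! → 1/105; sum: t=0:+1/8 = 1/8; 3j²(2 1 3; 0 1 -1) = Δ·Π!·Σ² = 2/35  (sign +1)
I_A²/I_B² = (1/35)/(2/35) = 1/2

1/2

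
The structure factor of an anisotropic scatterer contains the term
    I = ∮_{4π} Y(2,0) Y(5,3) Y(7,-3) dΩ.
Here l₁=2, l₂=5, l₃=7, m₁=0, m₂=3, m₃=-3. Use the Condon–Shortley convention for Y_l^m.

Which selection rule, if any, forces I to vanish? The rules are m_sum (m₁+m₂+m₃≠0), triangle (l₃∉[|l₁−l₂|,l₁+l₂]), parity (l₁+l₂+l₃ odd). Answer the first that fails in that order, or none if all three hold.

m₁+m₂+m₃ = 0 + 3 − 3 = 0  ✓
triangle: |2−5|=3 ≤ l₃=7 ≤ 2+5=7  ✓
parity: l₁+l₂+l₃ = 14 is even  ✓

none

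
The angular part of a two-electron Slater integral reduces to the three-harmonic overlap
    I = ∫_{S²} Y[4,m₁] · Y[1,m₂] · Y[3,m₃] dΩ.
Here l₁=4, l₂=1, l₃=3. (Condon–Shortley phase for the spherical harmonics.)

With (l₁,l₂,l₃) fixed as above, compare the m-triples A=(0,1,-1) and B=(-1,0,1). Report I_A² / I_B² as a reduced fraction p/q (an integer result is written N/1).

Shared (l₁,l₂,l₃)=(4,1,3): N and (l;000)² cancel in I_A²/I_B².
A: Δ = 2!·6!·0!/9! = 1/252; Racah Σ t=2..2: t=2:+1/96 = 1/96; ⇒ 3j(4 1 3; 0 1 -1)² = 1/42, sgn +1
B: Δ = 2!·6!·0!/9! = 1/252; Racah Σ t=1..1: t=1:−1/48 = -1/48; ⇒ 3j(4 1 3; -1 0 1)² = 5/84, sgn -1
I_A²/I_B² = (1/42)/(5/84) = 2/5

2/5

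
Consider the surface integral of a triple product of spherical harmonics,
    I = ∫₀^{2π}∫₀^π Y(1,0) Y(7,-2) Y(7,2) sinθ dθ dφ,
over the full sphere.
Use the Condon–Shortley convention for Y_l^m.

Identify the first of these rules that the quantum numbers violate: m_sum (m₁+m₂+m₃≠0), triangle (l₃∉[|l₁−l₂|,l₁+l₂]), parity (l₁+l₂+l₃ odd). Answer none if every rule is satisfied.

parity

Σmᵢ = 0  ✓
l₃∈[|l₁−l₂|,l₁+l₂]=[6,8], have l₃=7  ✓
Σlᵢ = 15 ⇒ odd  ✗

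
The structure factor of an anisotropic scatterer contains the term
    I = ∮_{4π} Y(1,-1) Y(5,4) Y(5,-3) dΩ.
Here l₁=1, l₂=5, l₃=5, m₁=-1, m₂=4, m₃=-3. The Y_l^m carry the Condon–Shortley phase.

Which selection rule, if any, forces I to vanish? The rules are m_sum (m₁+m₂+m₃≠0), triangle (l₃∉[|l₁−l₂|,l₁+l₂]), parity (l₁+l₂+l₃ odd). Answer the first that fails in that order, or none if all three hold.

parity

Σmᵢ = 0  ✓
l₃∈[|l₁−l₂|,l₁+l₂]=[4,6], have l₃=5  ✓
Σlᵢ = 11 ⇒ odd  ✗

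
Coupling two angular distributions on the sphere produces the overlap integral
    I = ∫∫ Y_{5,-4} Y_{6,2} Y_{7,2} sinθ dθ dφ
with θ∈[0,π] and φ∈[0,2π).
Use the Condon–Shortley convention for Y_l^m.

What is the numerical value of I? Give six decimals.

m-sum 0 ✓  L=18 even ✓  1≤7≤11 ✓
Π(2lᵢ+1) = 11×13×15 = 2145
triangle coeff Δ(5,6,7) = 1/174594420
Σ_t [0,4]: t=0:+1/4147200 t=1:−1/207360 t=2:+1/82944 t=3:−1/207360 t=4:+1/4147200 = 1/345600
(3j)²=420/46189 [(5 6 7; 0 0 0)], sign=-1
Σ_t [3,4]: t=3:−1/3110400 t=4:+1/1658880 = 7/24883200
(3j)²=4802/692835 [(5 6 7; -4 2 2)], sign=-1
⇒ 4πI² = 2016840/14919047
I = (+1)√(2016840/14919047/(4π)) = 0.10371946

0.103719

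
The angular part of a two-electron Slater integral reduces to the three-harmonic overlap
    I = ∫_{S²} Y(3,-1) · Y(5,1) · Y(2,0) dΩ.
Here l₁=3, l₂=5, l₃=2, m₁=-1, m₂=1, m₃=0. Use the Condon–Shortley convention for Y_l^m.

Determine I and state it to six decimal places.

-0.227318

m-sum 0 ✓  L=10 even ✓  2≤2≤8 ✓
Π(2lᵢ+1) = 7×11×5 = 385
triangle coeff Δ(3,5,2) = 1/2310
Σ_t [3,3]: t=3:−1/144 = -1/144
(3j)²=10/231 [(3 5 2; 0 0 0)], sign=-1
Σ_t [4,4]: t=4:+1/192 = 1/192
(3j)²=3/77 [(3 5 2; -1 1 0)], sign=+1
⇒ 4πI² = 50/77
I = (-1)√(50/77/(4π)) = -0.22731846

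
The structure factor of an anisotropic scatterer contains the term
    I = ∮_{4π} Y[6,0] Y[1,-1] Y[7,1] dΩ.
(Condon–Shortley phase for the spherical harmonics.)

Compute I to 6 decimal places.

Rules hold: Σm=0, L=14 even, 5≤7≤7.
N = 13·3·15 = 585
Δ = 0!·12!·2!/15! = 1/1365
Racah Σ t=0..0: t=0:+1/518400 = 1/518400
⇒ 3j(6 1 7; 0 0 0)² = 7/195, sgn -1
Racah Σ t=0..0: t=0:+1/1036800 = 1/1036800
⇒ 3j(6 1 7; 0 -1 1)² = 4/195, sgn +1
4πI² = N·(3j₀)²·(3jₘ)² = 28/65
I = -1·√(0.430769/4π) = -0.18514731

-0.185147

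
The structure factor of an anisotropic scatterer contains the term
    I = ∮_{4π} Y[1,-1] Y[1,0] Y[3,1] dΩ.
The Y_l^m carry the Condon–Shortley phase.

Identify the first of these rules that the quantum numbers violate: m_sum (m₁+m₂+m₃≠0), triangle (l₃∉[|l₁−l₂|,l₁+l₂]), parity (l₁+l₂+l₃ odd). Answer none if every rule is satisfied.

triangle

Σmᵢ = 0  ✓
l₃∈[|l₁−l₂|,l₁+l₂]=[0,2], have l₃=3  ✗
Σlᵢ = 5 ⇒ odd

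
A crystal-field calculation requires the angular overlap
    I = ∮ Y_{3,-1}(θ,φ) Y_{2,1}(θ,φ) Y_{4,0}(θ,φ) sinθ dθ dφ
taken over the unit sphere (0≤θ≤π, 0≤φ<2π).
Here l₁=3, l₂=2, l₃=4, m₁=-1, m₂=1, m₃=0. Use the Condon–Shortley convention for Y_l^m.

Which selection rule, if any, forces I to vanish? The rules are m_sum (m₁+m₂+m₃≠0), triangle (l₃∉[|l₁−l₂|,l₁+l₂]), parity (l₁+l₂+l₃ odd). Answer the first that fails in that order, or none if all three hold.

parity

azimuthal sum: -1 + 1 + 0 = 0  ✓
1 ≤ 4 ≤ 5 (triangle on l)  ✓
L = 3 + 2 + 4 = 9 (odd)  ✗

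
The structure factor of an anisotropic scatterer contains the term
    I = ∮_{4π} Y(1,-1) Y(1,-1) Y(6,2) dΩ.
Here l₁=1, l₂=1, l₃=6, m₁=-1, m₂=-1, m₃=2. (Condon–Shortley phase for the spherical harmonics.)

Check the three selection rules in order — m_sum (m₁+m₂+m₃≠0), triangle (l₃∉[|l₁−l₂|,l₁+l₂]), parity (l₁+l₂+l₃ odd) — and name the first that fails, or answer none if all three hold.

m₁+m₂+m₃ = -1 − 1 + 2 = 0  ✓
triangle: |1−1|=0 ≤ l₃=6 ≤ 1+1=2  ✗
parity: l₁+l₂+l₃ = 8 is even

triangle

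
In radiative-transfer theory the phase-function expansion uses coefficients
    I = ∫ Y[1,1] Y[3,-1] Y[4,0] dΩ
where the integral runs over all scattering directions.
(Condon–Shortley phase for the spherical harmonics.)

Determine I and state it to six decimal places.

m-sum 0 ✓  L=8 even ✓  2≤4≤4 ✓
Π(2lᵢ+1) = 3×7×9 = 189
triangle coeff Δ(1,3,4) = 1/252
Σ_t [0,0]: t=0:+1/36 = 1/36
(3j)²=4/63 [(1 3 4; 0 0 0)], sign=+1
Σ_t [0,0]: t=0:+1/96 = 1/96
(3j)²=1/42 [(1 3 4; 1 -1 0)], sign=+1
⇒ 4πI² = 2/7
I = (+1)√(2/7/(4π)) = 0.15078601

0.150786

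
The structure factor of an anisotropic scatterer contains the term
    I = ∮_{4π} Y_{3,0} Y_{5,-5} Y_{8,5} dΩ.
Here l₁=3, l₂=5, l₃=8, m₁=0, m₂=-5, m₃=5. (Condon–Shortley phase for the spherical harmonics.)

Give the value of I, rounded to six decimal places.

Checks pass: Σm=0; 16 even; l₃=8∈[2,8].
(2·3+1)(2·5+1)(2·8+1) = 1309
Δ: 0! 6! 10! / 17! → 1/136136
sum: t=0:+1/518400 = 1/518400
3j²(3 5 8; 0 0 0) = Δ·Π!·Σ² = 56/2431  (sign +1)
sum: t=0:+1/130636800 = 1/130636800
3j²(3 5 8; 0 -5 5) = Δ·Π!·Σ² = 1/476  (sign -1)
combine: 4πI² = 1309·56/2431·1/476 = 14/221
take √, sign -1: I = -0.07100075

-0.071001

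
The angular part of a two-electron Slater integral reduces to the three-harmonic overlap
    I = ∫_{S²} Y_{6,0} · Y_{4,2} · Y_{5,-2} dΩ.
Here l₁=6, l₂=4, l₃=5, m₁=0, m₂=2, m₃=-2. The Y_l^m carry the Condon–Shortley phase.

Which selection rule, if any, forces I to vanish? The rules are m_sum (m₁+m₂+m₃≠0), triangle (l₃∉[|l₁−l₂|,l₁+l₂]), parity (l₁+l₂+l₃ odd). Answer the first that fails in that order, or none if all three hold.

parity

Σmᵢ = 0  ✓
l₃∈[|l₁−l₂|,l₁+l₂]=[2,10], have l₃=5  ✓
Σlᵢ = 15 ⇒ odd  ✗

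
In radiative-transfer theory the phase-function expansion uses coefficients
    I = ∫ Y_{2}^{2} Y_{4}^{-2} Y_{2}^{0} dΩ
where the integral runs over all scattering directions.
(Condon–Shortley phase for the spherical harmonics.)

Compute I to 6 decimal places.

m-sum 0 ✓  L=8 even ✓  2≤2≤6 ✓
Π(2lᵢ+1) = 5×9×5 = 225
triangle coeff Δ(2,4,2) = 1/630
Σ_t [2,2]: t=2:+1/16 = 1/16
(3j)²=2/35 [(2 4 2; 0 0 0)], sign=+1
Σ_t [0,0]: t=0:+1/96 = 1/96
(3j)²=1/42 [(2 4 2; 2 -2 0)], sign=+1
⇒ 4πI² = 15/49
I = (+1)√(15/49/(4π)) = 0.15607835

0.156078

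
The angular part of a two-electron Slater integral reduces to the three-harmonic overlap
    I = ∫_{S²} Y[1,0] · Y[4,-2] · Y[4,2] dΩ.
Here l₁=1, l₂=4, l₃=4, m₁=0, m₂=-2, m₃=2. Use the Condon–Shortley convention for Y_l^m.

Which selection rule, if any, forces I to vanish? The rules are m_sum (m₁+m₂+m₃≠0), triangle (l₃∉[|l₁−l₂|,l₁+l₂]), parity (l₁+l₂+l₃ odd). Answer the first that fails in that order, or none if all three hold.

parity

azimuthal sum: 0 − 2 + 2 = 0  ✓
3 ≤ 4 ≤ 5 (triangle on l)  ✓
L = 1 + 4 + 4 = 9 (odd)  ✗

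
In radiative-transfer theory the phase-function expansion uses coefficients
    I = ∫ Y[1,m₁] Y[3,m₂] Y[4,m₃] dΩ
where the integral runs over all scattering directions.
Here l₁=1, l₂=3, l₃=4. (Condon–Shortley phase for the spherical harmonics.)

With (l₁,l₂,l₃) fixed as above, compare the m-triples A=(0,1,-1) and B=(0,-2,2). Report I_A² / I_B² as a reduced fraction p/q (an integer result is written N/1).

5/4

Same 1,3,4: normalisation and zero-m 3j drop out of the ratio.
A: Δ: 0! 2! 6! / 9! → 1/252; sum: t=0:+1/48 = 1/48; 3j²(1 3 4; 0 1 -1) = Δ·Π!·Σ² = 5/84  (sign -1)
B: Δ: 0! 2! 6! / 9! → 1/252; sum: t=0:+1/120 = 1/120; 3j²(1 3 4; 0 -2 2) = Δ·Π!·Σ² = 1/21  (sign +1)
I_A²/I_B² = (5/84)/(1/21) = 5/4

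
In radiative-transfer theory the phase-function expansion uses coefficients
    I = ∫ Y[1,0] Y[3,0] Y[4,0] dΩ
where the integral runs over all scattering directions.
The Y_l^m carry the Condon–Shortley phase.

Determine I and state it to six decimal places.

Rules hold: Σm=0, L=8 even, 2≤4≤4.
N = 3·7·9 = 189
Δ = 0!·2!·6!/9! = 1/252
Racah Σ t=0..0: t=0:+1/36 = 1/36
⇒ 3j(1 3 4; 0 0 0)² = 4/63, sgn +1
(m-triple is (0,0,0) — same symbol as above.)
4πI² = N·(3j₀)²·(3jₘ)² = 16/21
I = +1·√(0.761905/4π) = 0.24623252

0.246233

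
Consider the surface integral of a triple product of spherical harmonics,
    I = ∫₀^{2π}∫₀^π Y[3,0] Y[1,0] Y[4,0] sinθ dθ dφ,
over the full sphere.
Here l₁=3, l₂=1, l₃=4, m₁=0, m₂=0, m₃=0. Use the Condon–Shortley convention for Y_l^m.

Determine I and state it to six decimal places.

Checks pass: Σm=0; 8 even; l₃=4∈[2,4].
(2·3+1)(2·1+1)(2·4+1) = 189
Δ: 0! 6! 2! / 9! → 1/252
sum: t=0:+1/36 = 1/36
3j²(3 1 4; 0 0 0) = Δ·Π!·Σ² = 4/63  (sign +1)
(m-triple is (0,0,0) — same symbol as above.)
combine: 4πI² = 189·4/63·4/63 = 16/21
take √, sign +1: I = 0.24623252

0.246233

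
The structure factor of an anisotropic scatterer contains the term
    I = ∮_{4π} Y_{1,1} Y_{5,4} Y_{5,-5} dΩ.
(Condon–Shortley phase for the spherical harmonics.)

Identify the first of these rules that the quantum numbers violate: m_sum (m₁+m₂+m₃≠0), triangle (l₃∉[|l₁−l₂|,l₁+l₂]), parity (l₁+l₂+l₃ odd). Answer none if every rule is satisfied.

parity

azimuthal sum: 1 + 4 − 5 = 0  ✓
4 ≤ 5 ≤ 6 (triangle on l)  ✓
L = 1 + 5 + 5 = 11 (odd)  ✗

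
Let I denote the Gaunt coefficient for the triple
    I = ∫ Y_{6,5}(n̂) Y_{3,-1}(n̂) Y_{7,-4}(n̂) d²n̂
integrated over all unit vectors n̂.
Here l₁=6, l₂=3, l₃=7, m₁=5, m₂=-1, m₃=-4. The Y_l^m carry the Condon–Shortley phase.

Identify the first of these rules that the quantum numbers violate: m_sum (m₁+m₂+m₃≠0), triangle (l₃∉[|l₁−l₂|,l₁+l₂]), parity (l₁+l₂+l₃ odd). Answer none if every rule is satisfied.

none

Σmᵢ = 0  ✓
l₃∈[|l₁−l₂|,l₁+l₂]=[3,9], have l₃=7  ✓
Σlᵢ = 16 ⇒ even  ✓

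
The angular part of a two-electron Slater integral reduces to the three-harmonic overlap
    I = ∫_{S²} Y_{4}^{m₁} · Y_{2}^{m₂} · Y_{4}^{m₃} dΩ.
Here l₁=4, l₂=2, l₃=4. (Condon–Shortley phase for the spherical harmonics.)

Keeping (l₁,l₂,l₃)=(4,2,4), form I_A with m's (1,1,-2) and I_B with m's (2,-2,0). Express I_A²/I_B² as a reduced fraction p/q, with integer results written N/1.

9/20

l's match ⇒ only the (l;m) 3-j factors differ between A and B.
A: triangle coeff Δ(4,2,4) = 1/13860; Σ_t [1,2]: t=1:−1/96 t=2:+1/240 = -1/160; (3j)²=27/1540 [(4 2 4; 1 1 -2)], sign=-1
B: triangle coeff Δ(4,2,4) = 1/13860; Σ_t [0,0]: t=0:+1/192 = 1/192; (3j)²=3/77 [(4 2 4; 2 -2 0)], sign=+1
I_A²/I_B² = (27/1540)/(3/77) = 9/20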